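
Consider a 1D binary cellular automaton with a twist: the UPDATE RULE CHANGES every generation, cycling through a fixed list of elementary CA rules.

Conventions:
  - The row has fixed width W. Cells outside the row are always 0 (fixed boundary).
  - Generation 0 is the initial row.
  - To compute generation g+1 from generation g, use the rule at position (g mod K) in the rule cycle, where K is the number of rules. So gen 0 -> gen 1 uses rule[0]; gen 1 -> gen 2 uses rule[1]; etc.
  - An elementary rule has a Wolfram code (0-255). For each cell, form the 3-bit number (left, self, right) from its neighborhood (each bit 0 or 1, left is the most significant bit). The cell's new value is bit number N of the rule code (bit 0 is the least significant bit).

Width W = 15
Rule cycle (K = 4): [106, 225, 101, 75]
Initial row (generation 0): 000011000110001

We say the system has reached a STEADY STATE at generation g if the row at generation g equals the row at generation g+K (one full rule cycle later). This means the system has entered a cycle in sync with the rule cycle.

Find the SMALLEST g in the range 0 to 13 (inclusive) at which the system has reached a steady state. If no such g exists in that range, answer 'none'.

Gen 0: 000011000110001
Gen 1 (rule 106): 000111001110010
Gen 2 (rule 225): 110011000110000
Gen 3 (rule 101): 010001010010111
Gen 4 (rule 75): 100110000100101
Gen 5 (rule 106): 001110001001010
Gen 6 (rule 225): 100110100000100
Gen 7 (rule 101): 100011101110101
Gen 8 (rule 75): 001110101010000
Gen 9 (rule 106): 011011010100000
Gen 10 (rule 225): 001101101001111
Gen 11 (rule 101): 100110111000001
Gen 12 (rule 75): 001110101011110
Gen 13 (rule 106): 011011010110010
Gen 14 (rule 225): 001101101010000
Gen 15 (rule 101): 100110111110111
Gen 16 (rule 75): 001110100010101
Gen 17 (rule 106): 011011000101010

Answer: none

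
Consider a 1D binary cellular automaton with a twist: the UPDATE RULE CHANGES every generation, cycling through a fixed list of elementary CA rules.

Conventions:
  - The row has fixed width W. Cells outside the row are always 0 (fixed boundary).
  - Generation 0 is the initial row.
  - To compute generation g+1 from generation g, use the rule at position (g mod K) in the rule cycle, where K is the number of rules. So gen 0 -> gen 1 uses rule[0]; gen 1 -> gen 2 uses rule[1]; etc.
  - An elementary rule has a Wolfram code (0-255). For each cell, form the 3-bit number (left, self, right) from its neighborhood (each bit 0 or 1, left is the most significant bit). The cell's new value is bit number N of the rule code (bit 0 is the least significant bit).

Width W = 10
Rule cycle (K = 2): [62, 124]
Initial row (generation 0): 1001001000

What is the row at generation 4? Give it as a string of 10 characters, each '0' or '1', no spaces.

Answer: 1110001111

Derivation:
Gen 0: 1001001000
Gen 1 (rule 62): 1111111100
Gen 2 (rule 124): 1000000110
Gen 3 (rule 62): 1100001101
Gen 4 (rule 124): 1110001111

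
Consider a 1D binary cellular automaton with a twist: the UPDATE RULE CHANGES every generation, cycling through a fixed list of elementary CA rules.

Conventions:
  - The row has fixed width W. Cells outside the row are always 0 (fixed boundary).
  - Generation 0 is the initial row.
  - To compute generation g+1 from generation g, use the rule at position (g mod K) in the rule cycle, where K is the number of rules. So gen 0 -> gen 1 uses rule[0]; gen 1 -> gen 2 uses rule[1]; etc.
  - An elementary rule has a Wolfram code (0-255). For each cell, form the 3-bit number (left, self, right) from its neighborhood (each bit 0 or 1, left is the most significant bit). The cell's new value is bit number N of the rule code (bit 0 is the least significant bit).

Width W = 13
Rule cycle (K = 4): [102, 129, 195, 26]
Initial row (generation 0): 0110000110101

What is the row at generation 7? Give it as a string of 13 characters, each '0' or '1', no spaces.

Answer: 1111111111010

Derivation:
Gen 0: 0110000110101
Gen 1 (rule 102): 1010001011111
Gen 2 (rule 129): 0000100001110
Gen 3 (rule 195): 1111001110110
Gen 4 (rule 26): 1000111000101
Gen 5 (rule 102): 1001001001111
Gen 6 (rule 129): 0000000000110
Gen 7 (rule 195): 1111111111010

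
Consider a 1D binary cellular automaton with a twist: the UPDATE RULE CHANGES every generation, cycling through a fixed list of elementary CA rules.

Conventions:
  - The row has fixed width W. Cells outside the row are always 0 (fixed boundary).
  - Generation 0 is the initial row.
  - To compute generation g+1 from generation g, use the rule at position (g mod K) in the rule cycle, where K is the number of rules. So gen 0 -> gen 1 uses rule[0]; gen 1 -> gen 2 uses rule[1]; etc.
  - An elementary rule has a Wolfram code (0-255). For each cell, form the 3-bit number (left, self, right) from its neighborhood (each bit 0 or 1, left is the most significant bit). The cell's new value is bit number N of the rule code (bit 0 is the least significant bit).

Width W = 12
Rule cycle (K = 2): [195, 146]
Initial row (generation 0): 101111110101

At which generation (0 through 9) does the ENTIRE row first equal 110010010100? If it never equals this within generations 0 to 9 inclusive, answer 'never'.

Answer: never

Derivation:
Gen 0: 101111110101
Gen 1 (rule 195): 000111110000
Gen 2 (rule 146): 001011101000
Gen 3 (rule 195): 110001100011
Gen 4 (rule 146): 001010010100
Gen 5 (rule 195): 110000100001
Gen 6 (rule 146): 001001010010
Gen 7 (rule 195): 110010000100
Gen 8 (rule 146): 001101001010
Gen 9 (rule 195): 110100010000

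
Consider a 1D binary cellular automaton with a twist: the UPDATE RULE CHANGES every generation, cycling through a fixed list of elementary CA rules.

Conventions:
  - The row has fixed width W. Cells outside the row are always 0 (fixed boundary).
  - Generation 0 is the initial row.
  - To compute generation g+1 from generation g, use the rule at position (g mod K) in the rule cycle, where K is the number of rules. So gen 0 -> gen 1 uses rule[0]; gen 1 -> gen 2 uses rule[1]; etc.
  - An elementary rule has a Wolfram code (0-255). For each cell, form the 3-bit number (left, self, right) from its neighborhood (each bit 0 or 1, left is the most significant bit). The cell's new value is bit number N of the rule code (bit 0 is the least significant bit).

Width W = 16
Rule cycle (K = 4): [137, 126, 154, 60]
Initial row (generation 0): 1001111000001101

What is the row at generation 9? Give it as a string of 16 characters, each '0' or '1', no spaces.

Answer: 1111111111000100

Derivation:
Gen 0: 1001111000001101
Gen 1 (rule 137): 0001110011101000
Gen 2 (rule 126): 0011011110111100
Gen 3 (rule 154): 0110011100111010
Gen 4 (rule 60): 0101010010100111
Gen 5 (rule 137): 0000000000000110
Gen 6 (rule 126): 0000000000001111
Gen 7 (rule 154): 0000000000011110
Gen 8 (rule 60): 0000000000010001
Gen 9 (rule 137): 1111111111000100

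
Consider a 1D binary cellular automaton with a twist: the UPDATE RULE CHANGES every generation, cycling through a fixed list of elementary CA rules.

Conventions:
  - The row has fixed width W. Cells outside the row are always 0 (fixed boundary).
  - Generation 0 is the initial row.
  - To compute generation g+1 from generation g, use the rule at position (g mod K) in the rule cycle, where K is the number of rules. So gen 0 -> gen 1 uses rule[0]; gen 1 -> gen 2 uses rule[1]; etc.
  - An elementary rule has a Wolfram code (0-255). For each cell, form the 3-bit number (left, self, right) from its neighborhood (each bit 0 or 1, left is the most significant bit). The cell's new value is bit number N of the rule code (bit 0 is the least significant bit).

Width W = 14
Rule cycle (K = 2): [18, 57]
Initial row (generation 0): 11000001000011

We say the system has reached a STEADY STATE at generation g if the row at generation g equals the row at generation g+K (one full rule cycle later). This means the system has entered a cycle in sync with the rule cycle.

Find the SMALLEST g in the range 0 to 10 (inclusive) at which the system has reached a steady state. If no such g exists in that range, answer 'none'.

Gen 0: 11000001000011
Gen 1 (rule 18): 00100010100100
Gen 2 (rule 57): 10011001010011
Gen 3 (rule 18): 01100110001100
Gen 4 (rule 57): 01010101101011
Gen 5 (rule 18): 10000000000000
Gen 6 (rule 57): 01111111111111
Gen 7 (rule 18): 10000000000000
Gen 8 (rule 57): 01111111111111
Gen 9 (rule 18): 10000000000000
Gen 10 (rule 57): 01111111111111
Gen 11 (rule 18): 10000000000000
Gen 12 (rule 57): 01111111111111

Answer: 5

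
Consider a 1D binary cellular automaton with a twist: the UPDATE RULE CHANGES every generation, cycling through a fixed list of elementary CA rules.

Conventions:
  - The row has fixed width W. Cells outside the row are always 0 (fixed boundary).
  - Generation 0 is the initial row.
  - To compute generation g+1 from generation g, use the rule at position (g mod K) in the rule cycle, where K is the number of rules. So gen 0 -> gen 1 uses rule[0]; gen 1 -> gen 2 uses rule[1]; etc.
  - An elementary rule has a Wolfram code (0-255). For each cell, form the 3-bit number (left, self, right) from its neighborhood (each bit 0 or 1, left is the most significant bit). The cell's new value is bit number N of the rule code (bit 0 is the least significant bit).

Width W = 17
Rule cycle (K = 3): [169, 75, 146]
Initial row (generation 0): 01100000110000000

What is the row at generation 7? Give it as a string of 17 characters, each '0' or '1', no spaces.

Answer: 01010010101111100

Derivation:
Gen 0: 01100000110000000
Gen 1 (rule 169): 01001110100111111
Gen 2 (rule 75): 10011010001100001
Gen 3 (rule 146): 01100001010010010
Gen 4 (rule 169): 01001100100000000
Gen 5 (rule 75): 10011101001111111
Gen 6 (rule 146): 01101000110111110
Gen 7 (rule 169): 01010010101111100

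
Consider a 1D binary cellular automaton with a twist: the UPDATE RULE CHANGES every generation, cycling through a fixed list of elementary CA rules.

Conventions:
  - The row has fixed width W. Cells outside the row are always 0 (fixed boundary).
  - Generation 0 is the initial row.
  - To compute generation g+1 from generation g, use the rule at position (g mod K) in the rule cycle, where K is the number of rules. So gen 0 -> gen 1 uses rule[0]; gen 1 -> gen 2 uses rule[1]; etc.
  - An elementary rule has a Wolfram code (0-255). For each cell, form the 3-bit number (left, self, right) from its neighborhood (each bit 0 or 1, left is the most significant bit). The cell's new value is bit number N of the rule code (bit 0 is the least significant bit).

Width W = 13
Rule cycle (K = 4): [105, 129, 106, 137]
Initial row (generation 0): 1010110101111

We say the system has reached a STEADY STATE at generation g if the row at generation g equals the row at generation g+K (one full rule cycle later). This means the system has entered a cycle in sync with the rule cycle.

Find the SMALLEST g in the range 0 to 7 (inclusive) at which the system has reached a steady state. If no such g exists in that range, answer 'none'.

Gen 0: 1010110101111
Gen 1 (rule 105): 0101111011001
Gen 2 (rule 129): 0000110000000
Gen 3 (rule 106): 0001110000000
Gen 4 (rule 137): 1101100111111
Gen 5 (rule 105): 1111100100001
Gen 6 (rule 129): 0111000001100
Gen 7 (rule 106): 1101000011100
Gen 8 (rule 137): 1000011011001
Gen 9 (rule 105): 0011011111000
Gen 10 (rule 129): 1000001110011
Gen 11 (rule 106): 0000011010111

Answer: none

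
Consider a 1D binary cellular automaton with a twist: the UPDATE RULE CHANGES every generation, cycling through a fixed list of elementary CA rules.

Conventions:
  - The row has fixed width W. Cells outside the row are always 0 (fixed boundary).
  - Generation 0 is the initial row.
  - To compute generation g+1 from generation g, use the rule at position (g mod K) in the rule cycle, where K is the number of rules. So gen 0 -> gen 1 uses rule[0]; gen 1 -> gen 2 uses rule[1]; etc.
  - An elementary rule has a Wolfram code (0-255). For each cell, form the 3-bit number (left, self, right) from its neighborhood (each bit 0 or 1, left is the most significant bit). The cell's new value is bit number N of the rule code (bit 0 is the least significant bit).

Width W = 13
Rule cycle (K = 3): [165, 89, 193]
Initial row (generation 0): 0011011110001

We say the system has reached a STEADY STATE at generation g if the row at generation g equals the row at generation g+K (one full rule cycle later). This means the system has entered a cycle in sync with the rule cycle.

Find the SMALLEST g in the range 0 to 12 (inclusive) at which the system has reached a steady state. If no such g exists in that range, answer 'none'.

Answer: 10

Derivation:
Gen 0: 0011011110001
Gen 1 (rule 165): 1000101100101
Gen 2 (rule 89): 0110001110000
Gen 3 (rule 193): 0010100110111
Gen 4 (rule 165): 1011100001010
Gen 5 (rule 89): 0010111100001
Gen 6 (rule 193): 1000011101100
Gen 7 (rule 165): 1011001010001
Gen 8 (rule 89): 0011100001100
Gen 9 (rule 193): 1001101100101
Gen 10 (rule 165): 1000010000111
Gen 11 (rule 89): 0111001110101
Gen 12 (rule 193): 0011000110000
Gen 13 (rule 165): 1000010000111
Gen 14 (rule 89): 0111001110101
Gen 15 (rule 193): 0011000110000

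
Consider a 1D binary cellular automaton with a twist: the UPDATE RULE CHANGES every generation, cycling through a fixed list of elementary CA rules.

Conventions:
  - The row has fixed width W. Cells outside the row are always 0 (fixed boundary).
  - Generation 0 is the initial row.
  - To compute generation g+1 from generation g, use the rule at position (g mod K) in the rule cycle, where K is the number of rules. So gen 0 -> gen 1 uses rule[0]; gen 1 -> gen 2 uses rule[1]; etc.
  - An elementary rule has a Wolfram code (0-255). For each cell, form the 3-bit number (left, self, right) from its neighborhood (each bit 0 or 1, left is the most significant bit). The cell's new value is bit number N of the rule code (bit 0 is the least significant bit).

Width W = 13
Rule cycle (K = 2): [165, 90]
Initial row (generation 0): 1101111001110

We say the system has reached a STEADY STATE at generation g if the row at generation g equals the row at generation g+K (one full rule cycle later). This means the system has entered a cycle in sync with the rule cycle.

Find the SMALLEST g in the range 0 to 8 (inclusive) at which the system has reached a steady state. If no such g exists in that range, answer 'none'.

Answer: none

Derivation:
Gen 0: 1101111001110
Gen 1 (rule 165): 0010110000100
Gen 2 (rule 90): 0100111001010
Gen 3 (rule 165): 0100010001110
Gen 4 (rule 90): 1010101011011
Gen 5 (rule 165): 1111111100100
Gen 6 (rule 90): 1000000111010
Gen 7 (rule 165): 1011110010110
Gen 8 (rule 90): 0010011100111
Gen 9 (rule 165): 1010001000010
Gen 10 (rule 90): 0001010100101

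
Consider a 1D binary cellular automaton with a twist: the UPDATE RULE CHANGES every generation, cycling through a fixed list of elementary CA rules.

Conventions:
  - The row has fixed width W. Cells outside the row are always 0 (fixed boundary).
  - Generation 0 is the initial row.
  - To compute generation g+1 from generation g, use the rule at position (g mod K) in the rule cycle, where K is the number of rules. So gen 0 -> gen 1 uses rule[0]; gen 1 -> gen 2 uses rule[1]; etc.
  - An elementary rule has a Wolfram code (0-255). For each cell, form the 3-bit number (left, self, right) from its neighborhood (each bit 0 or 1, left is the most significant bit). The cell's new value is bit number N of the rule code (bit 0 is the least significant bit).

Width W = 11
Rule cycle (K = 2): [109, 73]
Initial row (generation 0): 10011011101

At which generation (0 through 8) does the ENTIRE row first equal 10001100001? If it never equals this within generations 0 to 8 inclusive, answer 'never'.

Answer: never

Derivation:
Gen 0: 10011011101
Gen 1 (rule 109): 10011110111
Gen 2 (rule 73): 00010010101
Gen 3 (rule 109): 11010011111
Gen 4 (rule 73): 11000010001
Gen 5 (rule 109): 11011010101
Gen 6 (rule 73): 11011000000
Gen 7 (rule 109): 11111011111
Gen 8 (rule 73): 10001010001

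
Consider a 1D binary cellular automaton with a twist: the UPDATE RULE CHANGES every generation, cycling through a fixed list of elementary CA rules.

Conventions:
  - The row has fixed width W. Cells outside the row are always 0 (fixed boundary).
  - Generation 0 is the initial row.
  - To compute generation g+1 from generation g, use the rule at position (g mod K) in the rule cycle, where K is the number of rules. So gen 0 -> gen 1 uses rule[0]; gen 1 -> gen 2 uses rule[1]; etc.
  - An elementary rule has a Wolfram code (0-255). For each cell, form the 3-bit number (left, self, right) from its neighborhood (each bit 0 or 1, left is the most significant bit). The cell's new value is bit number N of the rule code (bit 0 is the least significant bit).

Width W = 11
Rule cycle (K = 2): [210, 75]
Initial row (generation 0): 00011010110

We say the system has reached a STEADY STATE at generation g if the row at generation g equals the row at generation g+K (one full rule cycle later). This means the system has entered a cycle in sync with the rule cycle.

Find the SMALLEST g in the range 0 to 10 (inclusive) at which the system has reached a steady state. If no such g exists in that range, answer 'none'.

Gen 0: 00011010110
Gen 1 (rule 210): 00101000011
Gen 2 (rule 75): 11000011111
Gen 3 (rule 210): 01100101111
Gen 4 (rule 75): 11101001001
Gen 5 (rule 210): 01100110110
Gen 6 (rule 75): 11101110110
Gen 7 (rule 210): 01100110011
Gen 8 (rule 75): 11101110111
Gen 9 (rule 210): 01100110011
Gen 10 (rule 75): 11101110111
Gen 11 (rule 210): 01100110011
Gen 12 (rule 75): 11101110111

Answer: 7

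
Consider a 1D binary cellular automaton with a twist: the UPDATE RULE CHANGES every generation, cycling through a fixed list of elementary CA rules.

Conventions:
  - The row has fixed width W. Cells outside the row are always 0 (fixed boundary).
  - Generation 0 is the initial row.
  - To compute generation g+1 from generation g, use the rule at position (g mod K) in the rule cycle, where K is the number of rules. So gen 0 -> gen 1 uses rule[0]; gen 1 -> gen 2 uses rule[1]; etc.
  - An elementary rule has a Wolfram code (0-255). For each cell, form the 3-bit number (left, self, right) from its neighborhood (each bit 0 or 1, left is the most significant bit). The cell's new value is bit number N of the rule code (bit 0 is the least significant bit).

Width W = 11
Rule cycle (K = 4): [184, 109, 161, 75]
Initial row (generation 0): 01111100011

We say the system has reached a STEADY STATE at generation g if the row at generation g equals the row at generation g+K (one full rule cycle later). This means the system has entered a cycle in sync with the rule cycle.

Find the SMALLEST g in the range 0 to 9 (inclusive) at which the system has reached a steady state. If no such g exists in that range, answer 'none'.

Gen 0: 01111100011
Gen 1 (rule 184): 01111010010
Gen 2 (rule 109): 01001110010
Gen 3 (rule 161): 00000100000
Gen 4 (rule 75): 11111001111
Gen 5 (rule 184): 11110101110
Gen 6 (rule 109): 10011111010
Gen 7 (rule 161): 00001110100
Gen 8 (rule 75): 11111010001
Gen 9 (rule 184): 11110101000
Gen 10 (rule 109): 10011111011
Gen 11 (rule 161): 00001110100
Gen 12 (rule 75): 11111010001
Gen 13 (rule 184): 11110101000

Answer: 7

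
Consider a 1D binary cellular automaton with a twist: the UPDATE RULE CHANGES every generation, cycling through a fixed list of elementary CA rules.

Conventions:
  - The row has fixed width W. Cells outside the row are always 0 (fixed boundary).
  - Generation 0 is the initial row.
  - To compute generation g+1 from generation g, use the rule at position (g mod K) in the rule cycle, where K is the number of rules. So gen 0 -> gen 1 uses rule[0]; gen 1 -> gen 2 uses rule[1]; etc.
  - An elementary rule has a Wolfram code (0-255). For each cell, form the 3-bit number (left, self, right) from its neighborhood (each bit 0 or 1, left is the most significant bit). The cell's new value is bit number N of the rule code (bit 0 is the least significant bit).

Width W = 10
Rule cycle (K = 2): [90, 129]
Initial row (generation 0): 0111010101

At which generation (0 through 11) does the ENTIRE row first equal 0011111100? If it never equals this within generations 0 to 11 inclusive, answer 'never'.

Answer: 10

Derivation:
Gen 0: 0111010101
Gen 1 (rule 90): 1101000000
Gen 2 (rule 129): 0000011111
Gen 3 (rule 90): 0000110001
Gen 4 (rule 129): 1110000100
Gen 5 (rule 90): 1011001010
Gen 6 (rule 129): 0000000000
Gen 7 (rule 90): 0000000000
Gen 8 (rule 129): 1111111111
Gen 9 (rule 90): 1000000001
Gen 10 (rule 129): 0011111100
Gen 11 (rule 90): 0110000110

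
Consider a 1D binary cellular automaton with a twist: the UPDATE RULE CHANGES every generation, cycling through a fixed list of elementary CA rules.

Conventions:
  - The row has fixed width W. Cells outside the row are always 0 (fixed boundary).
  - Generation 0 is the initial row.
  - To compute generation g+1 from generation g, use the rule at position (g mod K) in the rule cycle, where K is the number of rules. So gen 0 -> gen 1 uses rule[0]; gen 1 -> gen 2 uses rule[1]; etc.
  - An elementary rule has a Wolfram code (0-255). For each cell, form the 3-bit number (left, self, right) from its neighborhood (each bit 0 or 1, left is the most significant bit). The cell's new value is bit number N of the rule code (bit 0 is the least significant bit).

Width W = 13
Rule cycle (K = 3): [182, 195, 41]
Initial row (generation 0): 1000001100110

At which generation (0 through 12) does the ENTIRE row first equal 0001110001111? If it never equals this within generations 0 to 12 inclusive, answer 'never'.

Gen 0: 1000001100110
Gen 1 (rule 182): 1100010011001
Gen 2 (rule 195): 0101100101010
Gen 3 (rule 41): 0011000010100
Gen 4 (rule 182): 0100100111110
Gen 5 (rule 195): 1001001011110
Gen 6 (rule 41): 0000000110000
Gen 7 (rule 182): 0000001001000
Gen 8 (rule 195): 1111110010011
Gen 9 (rule 41): 1000000000010
Gen 10 (rule 182): 1100000000111
Gen 11 (rule 195): 0101111111011
Gen 12 (rule 41): 0011000000110

Answer: never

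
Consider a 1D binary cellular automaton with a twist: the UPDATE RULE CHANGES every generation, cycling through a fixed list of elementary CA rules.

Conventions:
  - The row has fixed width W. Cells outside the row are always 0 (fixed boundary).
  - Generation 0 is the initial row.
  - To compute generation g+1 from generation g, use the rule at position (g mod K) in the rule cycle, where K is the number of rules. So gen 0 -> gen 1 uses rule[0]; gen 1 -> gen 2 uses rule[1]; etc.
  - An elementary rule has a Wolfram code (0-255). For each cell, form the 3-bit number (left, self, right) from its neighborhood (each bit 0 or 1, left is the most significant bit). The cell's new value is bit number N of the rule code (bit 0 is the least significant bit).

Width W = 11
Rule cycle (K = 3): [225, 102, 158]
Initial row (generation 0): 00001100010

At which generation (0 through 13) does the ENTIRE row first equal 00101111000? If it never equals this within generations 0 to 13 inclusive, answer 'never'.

Answer: 2

Derivation:
Gen 0: 00001100010
Gen 1 (rule 225): 11100101000
Gen 2 (rule 102): 00101111000
Gen 3 (rule 158): 01101110100
Gen 4 (rule 225): 00110111001
Gen 5 (rule 102): 01011001011
Gen 6 (rule 158): 11010111010
Gen 7 (rule 225): 01101011100
Gen 8 (rule 102): 10111100100
Gen 9 (rule 158): 10111011110
Gen 10 (rule 225): 01011101110
Gen 11 (rule 102): 11100110010
Gen 12 (rule 158): 11011101111
Gen 13 (rule 225): 01101110111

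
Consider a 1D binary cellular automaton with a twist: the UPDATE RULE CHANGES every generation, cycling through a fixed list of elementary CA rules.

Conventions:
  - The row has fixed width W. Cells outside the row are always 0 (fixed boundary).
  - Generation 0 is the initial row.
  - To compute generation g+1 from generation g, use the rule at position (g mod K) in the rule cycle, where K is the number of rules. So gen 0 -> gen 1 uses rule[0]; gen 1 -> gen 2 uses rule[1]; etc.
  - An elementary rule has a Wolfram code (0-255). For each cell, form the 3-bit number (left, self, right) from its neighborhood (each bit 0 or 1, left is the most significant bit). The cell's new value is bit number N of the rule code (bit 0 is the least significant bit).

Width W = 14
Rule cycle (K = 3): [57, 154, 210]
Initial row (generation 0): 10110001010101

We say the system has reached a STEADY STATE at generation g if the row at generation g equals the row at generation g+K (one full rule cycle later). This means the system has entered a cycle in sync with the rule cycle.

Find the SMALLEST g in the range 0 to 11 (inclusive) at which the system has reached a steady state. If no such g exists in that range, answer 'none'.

Gen 0: 10110001010101
Gen 1 (rule 57): 01101100101010
Gen 2 (rule 154): 11001011000001
Gen 3 (rule 210): 01110001100010
Gen 4 (rule 57): 01001101011001
Gen 5 (rule 154): 10111000010110
Gen 6 (rule 210): 00011100100011
Gen 7 (rule 57): 11010010011010
Gen 8 (rule 154): 10001101110001
Gen 9 (rule 210): 01010100111010
Gen 10 (rule 57): 00101010100101
Gen 11 (rule 154): 01000000011000
Gen 12 (rule 210): 10100000101100
Gen 13 (rule 57): 01011110011011
Gen 14 (rule 154): 10011101110010

Answer: none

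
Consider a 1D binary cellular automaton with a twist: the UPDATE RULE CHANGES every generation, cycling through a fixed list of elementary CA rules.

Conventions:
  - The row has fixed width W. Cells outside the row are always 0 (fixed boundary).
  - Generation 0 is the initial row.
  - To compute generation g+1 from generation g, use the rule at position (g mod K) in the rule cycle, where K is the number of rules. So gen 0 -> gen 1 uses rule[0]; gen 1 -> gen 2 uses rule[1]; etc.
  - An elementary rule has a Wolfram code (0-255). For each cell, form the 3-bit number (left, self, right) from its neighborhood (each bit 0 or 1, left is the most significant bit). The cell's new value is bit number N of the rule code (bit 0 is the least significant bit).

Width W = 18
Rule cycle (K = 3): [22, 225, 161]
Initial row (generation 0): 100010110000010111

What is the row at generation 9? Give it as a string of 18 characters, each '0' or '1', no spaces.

Gen 0: 100010110000010111
Gen 1 (rule 22): 110110001000110000
Gen 2 (rule 225): 011010100010010111
Gen 3 (rule 161): 000101001000001010
Gen 4 (rule 22): 001101111100011011
Gen 5 (rule 225): 100110111101001101
Gen 6 (rule 161): 000001011010000010
Gen 7 (rule 22): 000011000011000111
Gen 8 (rule 225): 111001011001010011
Gen 9 (rule 161): 010000100000100000

Answer: 010000100000100000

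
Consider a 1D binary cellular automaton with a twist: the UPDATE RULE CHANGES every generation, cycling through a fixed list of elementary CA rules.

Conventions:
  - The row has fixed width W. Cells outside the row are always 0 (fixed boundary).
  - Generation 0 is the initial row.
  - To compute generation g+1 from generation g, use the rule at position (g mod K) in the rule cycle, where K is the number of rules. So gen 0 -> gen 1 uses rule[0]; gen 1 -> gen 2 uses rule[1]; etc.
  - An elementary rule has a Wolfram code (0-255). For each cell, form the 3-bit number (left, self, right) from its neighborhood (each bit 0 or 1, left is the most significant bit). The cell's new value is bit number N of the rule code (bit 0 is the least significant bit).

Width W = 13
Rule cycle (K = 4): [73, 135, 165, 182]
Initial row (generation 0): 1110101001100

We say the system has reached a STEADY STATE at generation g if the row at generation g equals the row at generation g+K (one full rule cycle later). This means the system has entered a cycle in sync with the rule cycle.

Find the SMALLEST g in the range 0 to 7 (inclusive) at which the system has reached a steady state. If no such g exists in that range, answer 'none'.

Answer: none

Derivation:
Gen 0: 1110101001100
Gen 1 (rule 73): 1010000001101
Gen 2 (rule 135): 1010111110001
Gen 3 (rule 165): 1111011100101
Gen 4 (rule 182): 0110101011111
Gen 5 (rule 73): 0110000010001
Gen 6 (rule 135): 1000111110111
Gen 7 (rule 165): 1010011101010
Gen 8 (rule 182): 1111101011111
Gen 9 (rule 73): 1000100010001
Gen 10 (rule 135): 1011101110111
Gen 11 (rule 165): 1101010101010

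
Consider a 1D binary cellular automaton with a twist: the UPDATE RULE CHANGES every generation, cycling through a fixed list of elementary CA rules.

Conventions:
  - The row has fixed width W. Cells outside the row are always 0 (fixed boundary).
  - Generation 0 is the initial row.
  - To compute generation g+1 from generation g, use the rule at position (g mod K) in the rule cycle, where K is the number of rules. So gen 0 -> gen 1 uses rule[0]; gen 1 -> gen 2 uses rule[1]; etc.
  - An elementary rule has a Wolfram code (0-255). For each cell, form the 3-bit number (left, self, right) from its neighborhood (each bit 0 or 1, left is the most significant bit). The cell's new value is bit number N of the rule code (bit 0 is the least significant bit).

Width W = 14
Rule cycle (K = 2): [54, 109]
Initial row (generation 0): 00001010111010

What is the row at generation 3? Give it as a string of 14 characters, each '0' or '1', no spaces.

Gen 0: 00001010111010
Gen 1 (rule 54): 00011111000111
Gen 2 (rule 109): 11010001010101
Gen 3 (rule 54): 00111011111111

Answer: 00111011111111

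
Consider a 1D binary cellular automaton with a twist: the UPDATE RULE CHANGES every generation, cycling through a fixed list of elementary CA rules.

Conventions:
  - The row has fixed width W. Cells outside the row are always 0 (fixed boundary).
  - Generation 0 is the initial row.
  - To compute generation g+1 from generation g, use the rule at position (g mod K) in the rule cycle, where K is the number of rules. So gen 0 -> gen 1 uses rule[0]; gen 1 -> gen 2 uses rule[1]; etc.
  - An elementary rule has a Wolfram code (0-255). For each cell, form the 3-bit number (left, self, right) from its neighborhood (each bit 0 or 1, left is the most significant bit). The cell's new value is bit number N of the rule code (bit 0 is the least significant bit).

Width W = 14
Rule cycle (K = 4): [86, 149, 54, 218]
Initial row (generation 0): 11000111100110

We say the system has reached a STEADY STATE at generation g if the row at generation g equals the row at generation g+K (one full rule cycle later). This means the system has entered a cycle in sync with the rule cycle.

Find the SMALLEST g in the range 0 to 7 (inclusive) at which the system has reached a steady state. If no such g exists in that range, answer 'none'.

Answer: none

Derivation:
Gen 0: 11000111100110
Gen 1 (rule 86): 01101000111011
Gen 2 (rule 149): 00001110010000
Gen 3 (rule 54): 00010001111000
Gen 4 (rule 218): 00101011111100
Gen 5 (rule 86): 01101000000110
Gen 6 (rule 149): 00001111110001
Gen 7 (rule 54): 00010000001011
Gen 8 (rule 218): 00101000010011
Gen 9 (rule 86): 01101100111101
Gen 10 (rule 149): 00000010011001
Gen 11 (rule 54): 00000111100111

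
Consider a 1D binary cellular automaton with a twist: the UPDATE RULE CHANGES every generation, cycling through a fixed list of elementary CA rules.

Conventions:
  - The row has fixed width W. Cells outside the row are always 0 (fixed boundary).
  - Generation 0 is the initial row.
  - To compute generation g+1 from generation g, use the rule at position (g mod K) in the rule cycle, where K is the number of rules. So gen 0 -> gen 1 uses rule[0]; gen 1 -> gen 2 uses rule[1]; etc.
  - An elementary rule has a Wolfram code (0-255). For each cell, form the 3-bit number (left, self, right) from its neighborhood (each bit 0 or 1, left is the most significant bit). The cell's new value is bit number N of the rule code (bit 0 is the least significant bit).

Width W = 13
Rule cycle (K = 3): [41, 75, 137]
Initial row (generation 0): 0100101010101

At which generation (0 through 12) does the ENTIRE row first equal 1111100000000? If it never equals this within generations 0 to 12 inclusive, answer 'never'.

Answer: 2

Derivation:
Gen 0: 0100101010101
Gen 1 (rule 41): 0000010101010
Gen 2 (rule 75): 1111100000000
Gen 3 (rule 137): 1111001111111
Gen 4 (rule 41): 1000001000000
Gen 5 (rule 75): 0011110011111
Gen 6 (rule 137): 1011100011110
Gen 7 (rule 41): 0110001010000
Gen 8 (rule 75): 1110110000111
Gen 9 (rule 137): 1100100110110
Gen 10 (rule 41): 1000000101100
Gen 11 (rule 75): 0011111001101
Gen 12 (rule 137): 1011110001000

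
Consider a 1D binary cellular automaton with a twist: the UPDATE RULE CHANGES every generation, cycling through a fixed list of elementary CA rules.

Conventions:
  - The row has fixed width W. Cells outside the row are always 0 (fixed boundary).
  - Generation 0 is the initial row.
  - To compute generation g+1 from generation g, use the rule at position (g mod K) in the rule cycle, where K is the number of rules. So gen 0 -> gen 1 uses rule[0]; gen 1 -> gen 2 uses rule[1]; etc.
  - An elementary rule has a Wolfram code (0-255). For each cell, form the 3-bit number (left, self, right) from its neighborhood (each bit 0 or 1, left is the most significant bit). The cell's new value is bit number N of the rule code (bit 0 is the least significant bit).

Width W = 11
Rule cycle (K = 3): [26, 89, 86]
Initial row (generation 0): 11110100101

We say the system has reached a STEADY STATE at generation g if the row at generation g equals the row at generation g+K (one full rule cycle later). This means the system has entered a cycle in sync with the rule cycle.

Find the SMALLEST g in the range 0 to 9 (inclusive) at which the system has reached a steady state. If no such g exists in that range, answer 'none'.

Gen 0: 11110100101
Gen 1 (rule 26): 10000011000
Gen 2 (rule 89): 01111011111
Gen 3 (rule 86): 10001000001
Gen 4 (rule 26): 01010100010
Gen 5 (rule 89): 00000011001
Gen 6 (rule 86): 00000101111
Gen 7 (rule 26): 00001001000
Gen 8 (rule 89): 11100100111
Gen 9 (rule 86): 00111111001
Gen 10 (rule 26): 01100000110
Gen 11 (rule 89): 01111110111
Gen 12 (rule 86): 10000010001

Answer: none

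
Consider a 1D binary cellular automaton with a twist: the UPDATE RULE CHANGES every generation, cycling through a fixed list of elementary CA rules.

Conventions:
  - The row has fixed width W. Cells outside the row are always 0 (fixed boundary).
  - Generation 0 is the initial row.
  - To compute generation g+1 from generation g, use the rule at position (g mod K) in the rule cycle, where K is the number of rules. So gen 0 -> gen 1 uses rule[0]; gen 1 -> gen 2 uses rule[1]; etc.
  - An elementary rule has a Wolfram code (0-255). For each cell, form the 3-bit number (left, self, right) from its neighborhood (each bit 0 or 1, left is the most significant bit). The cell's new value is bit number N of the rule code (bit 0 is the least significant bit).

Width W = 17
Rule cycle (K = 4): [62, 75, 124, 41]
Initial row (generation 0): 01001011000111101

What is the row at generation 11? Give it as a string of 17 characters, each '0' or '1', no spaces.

Gen 0: 01001011000111101
Gen 1 (rule 62): 11111110101100011
Gen 2 (rule 75): 10000010001101111
Gen 3 (rule 124): 11000011001111001
Gen 4 (rule 41): 10011010001000000
Gen 5 (rule 62): 11110111011100000
Gen 6 (rule 75): 10010101010101111
Gen 7 (rule 124): 11011111111111001
Gen 8 (rule 41): 10110000000000000
Gen 9 (rule 62): 11101000000000000
Gen 10 (rule 75): 10100011111111111
Gen 11 (rule 124): 11110010000000001

Answer: 11110010000000001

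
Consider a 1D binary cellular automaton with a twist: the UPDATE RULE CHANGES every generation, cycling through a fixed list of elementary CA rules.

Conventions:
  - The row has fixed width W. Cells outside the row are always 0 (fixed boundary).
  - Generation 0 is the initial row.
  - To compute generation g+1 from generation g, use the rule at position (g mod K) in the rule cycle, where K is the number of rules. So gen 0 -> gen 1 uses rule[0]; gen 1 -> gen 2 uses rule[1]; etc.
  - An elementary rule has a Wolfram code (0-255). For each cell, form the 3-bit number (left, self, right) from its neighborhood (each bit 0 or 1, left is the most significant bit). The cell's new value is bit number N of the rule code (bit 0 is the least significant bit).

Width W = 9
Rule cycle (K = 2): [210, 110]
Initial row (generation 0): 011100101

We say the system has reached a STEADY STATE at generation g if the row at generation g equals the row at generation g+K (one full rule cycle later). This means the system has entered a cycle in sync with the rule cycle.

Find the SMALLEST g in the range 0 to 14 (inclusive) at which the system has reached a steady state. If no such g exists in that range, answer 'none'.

Answer: 7

Derivation:
Gen 0: 011100101
Gen 1 (rule 210): 101111000
Gen 2 (rule 110): 111001000
Gen 3 (rule 210): 011110100
Gen 4 (rule 110): 110011100
Gen 5 (rule 210): 011101110
Gen 6 (rule 110): 110111010
Gen 7 (rule 210): 010011001
Gen 8 (rule 110): 110111011
Gen 9 (rule 210): 010011001
Gen 10 (rule 110): 110111011
Gen 11 (rule 210): 010011001
Gen 12 (rule 110): 110111011
Gen 13 (rule 210): 010011001
Gen 14 (rule 110): 110111011
Gen 15 (rule 210): 010011001
Gen 16 (rule 110): 110111011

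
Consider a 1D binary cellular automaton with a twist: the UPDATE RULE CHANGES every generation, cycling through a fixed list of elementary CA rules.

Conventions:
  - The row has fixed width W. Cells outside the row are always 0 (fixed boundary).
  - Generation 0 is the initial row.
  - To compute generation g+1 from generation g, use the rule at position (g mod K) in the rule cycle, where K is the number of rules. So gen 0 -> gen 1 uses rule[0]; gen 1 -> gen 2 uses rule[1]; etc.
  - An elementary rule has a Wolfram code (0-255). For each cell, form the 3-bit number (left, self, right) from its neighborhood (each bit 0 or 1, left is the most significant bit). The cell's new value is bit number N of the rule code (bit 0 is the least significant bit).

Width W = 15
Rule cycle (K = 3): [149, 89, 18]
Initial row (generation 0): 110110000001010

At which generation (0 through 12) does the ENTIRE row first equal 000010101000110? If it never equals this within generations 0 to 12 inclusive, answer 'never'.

Answer: 9

Derivation:
Gen 0: 110110000001010
Gen 1 (rule 149): 000001111101011
Gen 2 (rule 89): 111101000100011
Gen 3 (rule 18): 000000101010100
Gen 4 (rule 149): 111110101010111
Gen 5 (rule 89): 100010000000101
Gen 6 (rule 18): 010101000001000
Gen 7 (rule 149): 010101111101111
Gen 8 (rule 89): 000001000101001
Gen 9 (rule 18): 000010101000110
Gen 10 (rule 149): 111010101110001
Gen 11 (rule 89): 101000001011100
Gen 12 (rule 18): 000100010000010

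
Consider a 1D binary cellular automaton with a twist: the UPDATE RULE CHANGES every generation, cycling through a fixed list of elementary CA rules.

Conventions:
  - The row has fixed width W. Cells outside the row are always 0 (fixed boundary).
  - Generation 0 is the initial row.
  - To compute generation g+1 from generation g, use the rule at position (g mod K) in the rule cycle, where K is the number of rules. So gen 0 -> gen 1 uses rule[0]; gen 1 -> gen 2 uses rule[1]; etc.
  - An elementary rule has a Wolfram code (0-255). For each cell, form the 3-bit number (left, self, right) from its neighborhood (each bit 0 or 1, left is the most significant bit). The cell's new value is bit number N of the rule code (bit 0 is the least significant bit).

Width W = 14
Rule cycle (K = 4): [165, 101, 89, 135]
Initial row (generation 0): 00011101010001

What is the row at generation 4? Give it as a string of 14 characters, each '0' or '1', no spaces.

Answer: 11100110010111

Derivation:
Gen 0: 00011101010001
Gen 1 (rule 165): 11001011110101
Gen 2 (rule 101): 01001100011111
Gen 3 (rule 89): 00101111010001
Gen 4 (rule 135): 11100110010111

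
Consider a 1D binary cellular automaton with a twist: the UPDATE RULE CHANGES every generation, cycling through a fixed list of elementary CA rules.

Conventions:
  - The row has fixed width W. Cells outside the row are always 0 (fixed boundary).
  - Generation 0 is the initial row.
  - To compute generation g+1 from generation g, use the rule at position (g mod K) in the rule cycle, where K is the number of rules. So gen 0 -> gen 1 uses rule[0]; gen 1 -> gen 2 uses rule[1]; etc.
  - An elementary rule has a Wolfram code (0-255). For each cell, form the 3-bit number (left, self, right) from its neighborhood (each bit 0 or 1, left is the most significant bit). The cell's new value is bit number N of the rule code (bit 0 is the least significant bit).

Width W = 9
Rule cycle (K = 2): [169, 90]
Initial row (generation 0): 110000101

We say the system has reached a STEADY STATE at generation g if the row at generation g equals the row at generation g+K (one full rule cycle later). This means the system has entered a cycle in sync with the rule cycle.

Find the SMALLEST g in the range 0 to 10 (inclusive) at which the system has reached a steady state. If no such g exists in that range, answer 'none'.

Gen 0: 110000101
Gen 1 (rule 169): 100110010
Gen 2 (rule 90): 011111101
Gen 3 (rule 169): 011111010
Gen 4 (rule 90): 110001001
Gen 5 (rule 169): 100100000
Gen 6 (rule 90): 011010000
Gen 7 (rule 169): 010100111
Gen 8 (rule 90): 100011101
Gen 9 (rule 169): 001011010
Gen 10 (rule 90): 010011001
Gen 11 (rule 169): 000010000
Gen 12 (rule 90): 000101000

Answer: none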